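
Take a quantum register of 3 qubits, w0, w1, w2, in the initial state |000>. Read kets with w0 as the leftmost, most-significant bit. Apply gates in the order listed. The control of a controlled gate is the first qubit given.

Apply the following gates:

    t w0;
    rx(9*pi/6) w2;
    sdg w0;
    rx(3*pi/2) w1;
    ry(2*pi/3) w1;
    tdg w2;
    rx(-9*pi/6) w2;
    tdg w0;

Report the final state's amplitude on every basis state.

After the circuit, the state carries amplitude -sqrt(2)/8 + sqrt(2)*exp(3*I*pi/4)/8 + sqrt(6)*exp(I*pi/4)/8 + sqrt(6)*I/8 on |000>, sqrt(6)/8 - sqrt(2)*exp(I*pi/4)/8 + sqrt(2)*I/8 + sqrt(6)*exp(3*I*pi/4)/8 on |001>, -sqrt(6)/8 - sqrt(2)*I/8 - sqrt(2)*exp(I*pi/4)/8 + sqrt(6)*exp(3*I*pi/4)/8 on |010>, -sqrt(2)/8 - sqrt(6)*exp(I*pi/4)/8 - sqrt(2)*exp(3*I*pi/4)/8 + sqrt(6)*I/8 on |011>, 0 on |100>, 0 on |101>, 0 on |110>, 0 on |111>.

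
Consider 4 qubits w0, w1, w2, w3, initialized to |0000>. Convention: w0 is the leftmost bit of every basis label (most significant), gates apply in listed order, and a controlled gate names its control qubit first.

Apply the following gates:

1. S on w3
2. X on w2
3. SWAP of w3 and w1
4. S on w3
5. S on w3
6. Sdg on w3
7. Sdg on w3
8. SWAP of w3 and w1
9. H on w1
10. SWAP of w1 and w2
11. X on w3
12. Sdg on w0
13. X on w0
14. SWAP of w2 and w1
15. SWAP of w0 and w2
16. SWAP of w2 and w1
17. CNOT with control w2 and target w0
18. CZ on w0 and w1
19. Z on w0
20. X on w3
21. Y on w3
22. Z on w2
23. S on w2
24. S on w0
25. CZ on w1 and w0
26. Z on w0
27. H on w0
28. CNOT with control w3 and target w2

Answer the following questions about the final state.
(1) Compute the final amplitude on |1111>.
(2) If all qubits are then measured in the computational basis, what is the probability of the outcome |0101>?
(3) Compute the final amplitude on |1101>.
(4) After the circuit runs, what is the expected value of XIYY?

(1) The amplitude on |1111> is 1/2. Key observation: gates 3-8 undo each other exactly, leaving only the rest of the circuit to track.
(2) Outcome |0101> occurs with probability 1/4.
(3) The amplitude on |1101> is 1/2.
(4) The expectation value of XIYY is 0.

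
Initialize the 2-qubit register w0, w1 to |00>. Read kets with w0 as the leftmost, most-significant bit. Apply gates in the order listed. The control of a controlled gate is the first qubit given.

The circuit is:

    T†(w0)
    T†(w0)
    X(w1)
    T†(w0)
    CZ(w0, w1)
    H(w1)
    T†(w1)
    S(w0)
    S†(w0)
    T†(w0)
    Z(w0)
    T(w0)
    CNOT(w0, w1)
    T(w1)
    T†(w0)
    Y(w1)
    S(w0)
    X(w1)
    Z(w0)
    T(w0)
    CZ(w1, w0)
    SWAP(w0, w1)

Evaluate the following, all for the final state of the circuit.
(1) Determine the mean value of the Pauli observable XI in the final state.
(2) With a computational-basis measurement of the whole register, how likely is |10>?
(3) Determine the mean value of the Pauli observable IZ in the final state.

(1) The expectation value of XI is 1. Key observation: gates 8-9 undo each other exactly, leaving only the rest of the circuit to track.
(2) The probability of measuring |10> is 1/2.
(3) In the final state, IZ has expectation 1.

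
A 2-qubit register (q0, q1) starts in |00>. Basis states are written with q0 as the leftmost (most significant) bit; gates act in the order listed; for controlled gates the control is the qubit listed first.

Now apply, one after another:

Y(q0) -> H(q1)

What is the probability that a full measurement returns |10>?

A full measurement returns |10> with probability 1/2.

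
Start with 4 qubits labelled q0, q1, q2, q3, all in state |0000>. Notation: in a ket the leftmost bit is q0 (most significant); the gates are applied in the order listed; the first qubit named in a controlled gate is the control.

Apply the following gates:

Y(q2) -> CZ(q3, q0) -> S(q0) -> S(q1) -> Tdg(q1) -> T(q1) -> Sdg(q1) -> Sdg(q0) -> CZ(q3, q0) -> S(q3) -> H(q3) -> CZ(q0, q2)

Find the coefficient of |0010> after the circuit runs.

The final state's coefficient on |0010> equals sqrt(2)*I/2.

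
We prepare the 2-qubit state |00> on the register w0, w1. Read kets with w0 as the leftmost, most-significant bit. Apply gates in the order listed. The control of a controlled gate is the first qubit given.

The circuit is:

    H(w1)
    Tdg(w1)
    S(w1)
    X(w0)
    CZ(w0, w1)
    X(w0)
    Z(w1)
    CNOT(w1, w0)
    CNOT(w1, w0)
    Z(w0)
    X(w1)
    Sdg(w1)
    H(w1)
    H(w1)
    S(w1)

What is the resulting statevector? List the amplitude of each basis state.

The resulting statevector has amplitude sqrt(2)*exp(I*pi/4)/2 on |00>, sqrt(2)/2 on |01>, 0 on |10>, 0 on |11>.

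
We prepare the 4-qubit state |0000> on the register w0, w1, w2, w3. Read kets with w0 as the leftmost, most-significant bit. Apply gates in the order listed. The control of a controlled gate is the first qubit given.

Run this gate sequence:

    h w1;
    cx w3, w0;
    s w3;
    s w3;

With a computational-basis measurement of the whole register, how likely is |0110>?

Outcome |0110> occurs with probability 0.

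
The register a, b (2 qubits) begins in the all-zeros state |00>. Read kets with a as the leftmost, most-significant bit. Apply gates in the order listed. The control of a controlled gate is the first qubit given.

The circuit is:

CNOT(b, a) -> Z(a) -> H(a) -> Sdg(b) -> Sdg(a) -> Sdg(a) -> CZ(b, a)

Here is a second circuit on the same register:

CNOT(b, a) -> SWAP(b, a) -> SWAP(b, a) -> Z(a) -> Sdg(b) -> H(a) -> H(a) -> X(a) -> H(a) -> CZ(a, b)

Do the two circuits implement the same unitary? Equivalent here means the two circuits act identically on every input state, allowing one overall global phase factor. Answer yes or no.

Yes, they are equivalent — the unitaries differ by at most a global phase.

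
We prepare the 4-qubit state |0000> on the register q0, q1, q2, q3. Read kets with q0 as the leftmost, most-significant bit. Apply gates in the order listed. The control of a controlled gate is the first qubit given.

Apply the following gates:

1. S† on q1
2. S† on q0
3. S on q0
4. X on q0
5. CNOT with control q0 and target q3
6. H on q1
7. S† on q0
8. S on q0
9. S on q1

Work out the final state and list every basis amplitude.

The final amplitudes are sqrt(2)/2 on |1001>, sqrt(2)*I/2 on |1101>, and 0 on every other basis state.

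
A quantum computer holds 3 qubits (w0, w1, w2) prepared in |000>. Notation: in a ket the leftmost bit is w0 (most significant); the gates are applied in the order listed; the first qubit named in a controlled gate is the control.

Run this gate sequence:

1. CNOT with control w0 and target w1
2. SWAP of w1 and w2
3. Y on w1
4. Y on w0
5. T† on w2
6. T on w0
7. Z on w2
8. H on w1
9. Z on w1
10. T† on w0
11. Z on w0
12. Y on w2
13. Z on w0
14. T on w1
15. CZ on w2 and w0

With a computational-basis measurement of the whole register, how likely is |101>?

The probability of measuring |101> is 1/2.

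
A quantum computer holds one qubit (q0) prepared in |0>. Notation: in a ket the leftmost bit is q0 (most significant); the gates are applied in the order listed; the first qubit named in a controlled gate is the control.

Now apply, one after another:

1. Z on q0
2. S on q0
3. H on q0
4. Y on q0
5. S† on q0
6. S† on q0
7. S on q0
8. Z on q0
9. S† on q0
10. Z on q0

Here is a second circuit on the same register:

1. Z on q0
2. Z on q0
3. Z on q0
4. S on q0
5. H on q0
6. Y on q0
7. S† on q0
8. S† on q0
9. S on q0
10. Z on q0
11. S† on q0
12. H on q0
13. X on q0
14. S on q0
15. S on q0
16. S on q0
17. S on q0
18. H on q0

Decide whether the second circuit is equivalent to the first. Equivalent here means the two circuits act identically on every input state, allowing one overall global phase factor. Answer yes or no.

Yes — the two circuits implement the same unitary up to a global phase.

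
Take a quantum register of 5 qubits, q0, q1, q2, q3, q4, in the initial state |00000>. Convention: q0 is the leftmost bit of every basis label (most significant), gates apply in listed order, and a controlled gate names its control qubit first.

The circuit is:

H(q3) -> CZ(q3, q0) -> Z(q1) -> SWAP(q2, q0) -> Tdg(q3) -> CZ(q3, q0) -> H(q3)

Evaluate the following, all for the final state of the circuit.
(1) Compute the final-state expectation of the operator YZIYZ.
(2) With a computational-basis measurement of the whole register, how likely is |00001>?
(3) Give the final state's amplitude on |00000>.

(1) In the final state, YZIYZ has expectation 0.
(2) A full measurement returns |00001> with probability 0.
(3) The final state's coefficient on |00000> equals 1/2 - exp(3*I*pi/4)/2.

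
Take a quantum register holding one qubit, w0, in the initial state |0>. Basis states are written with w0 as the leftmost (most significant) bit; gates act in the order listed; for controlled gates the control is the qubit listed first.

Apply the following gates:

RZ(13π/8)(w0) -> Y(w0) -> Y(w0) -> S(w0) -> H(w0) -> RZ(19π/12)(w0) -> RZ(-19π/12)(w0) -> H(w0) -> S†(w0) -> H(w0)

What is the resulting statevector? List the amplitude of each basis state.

The resulting statevector has amplitude -sqrt(2)*exp(3*I*pi/16)/2 on |0>, -sqrt(2)*exp(3*I*pi/16)/2 on |1>. Key observation: steps 4-9 multiply out to the identity, so the circuit reduces to the remaining gates.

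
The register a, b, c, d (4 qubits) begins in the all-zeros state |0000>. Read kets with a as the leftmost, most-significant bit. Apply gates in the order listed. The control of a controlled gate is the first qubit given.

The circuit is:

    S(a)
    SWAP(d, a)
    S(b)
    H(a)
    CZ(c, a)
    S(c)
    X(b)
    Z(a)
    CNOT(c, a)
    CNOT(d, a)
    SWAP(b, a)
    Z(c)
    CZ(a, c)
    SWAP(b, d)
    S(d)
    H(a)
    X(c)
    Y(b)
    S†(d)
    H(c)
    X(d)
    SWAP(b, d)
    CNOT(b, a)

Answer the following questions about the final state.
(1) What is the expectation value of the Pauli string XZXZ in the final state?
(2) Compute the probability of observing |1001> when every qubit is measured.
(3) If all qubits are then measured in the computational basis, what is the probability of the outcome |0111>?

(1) In the final state, XZXZ has expectation 0.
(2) The probability of measuring |1001> is 1/8.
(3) Outcome |0111> occurs with probability 1/8.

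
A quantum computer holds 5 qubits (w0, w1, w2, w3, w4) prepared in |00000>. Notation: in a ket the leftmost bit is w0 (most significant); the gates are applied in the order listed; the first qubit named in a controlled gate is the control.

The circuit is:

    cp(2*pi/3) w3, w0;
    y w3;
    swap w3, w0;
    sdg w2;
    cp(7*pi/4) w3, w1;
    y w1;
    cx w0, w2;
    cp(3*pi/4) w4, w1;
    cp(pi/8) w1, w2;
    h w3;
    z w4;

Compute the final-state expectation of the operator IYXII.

In the final state, IYXII has expectation 0.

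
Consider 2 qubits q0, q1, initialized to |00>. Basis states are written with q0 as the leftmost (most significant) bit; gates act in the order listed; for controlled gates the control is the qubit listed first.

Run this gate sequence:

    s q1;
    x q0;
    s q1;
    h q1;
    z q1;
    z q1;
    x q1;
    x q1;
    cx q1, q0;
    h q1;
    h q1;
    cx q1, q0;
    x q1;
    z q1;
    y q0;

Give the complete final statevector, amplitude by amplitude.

The resulting statevector has amplitude -sqrt(2)*I/2 on |00>, sqrt(2)*I/2 on |01>, 0 on |10>, 0 on |11>. Key observation: gates 8-13 undo each other exactly, leaving only the rest of the circuit to track.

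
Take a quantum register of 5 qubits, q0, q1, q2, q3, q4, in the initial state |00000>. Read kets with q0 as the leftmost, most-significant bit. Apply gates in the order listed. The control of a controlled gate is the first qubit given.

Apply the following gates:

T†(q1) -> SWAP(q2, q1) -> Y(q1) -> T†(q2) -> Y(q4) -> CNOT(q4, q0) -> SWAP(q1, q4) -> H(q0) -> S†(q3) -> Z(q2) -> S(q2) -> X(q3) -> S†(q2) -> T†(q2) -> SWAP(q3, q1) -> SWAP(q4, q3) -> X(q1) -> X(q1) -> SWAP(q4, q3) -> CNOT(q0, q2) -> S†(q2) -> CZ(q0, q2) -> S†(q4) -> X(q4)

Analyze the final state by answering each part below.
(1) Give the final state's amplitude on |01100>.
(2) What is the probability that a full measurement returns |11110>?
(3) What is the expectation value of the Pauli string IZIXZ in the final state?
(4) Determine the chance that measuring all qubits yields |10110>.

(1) The final state's coefficient on |01100> equals 0.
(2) The probability of measuring |11110> is 1/2.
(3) The expectation value of IZIXZ is 0.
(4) Outcome |10110> occurs with probability 0.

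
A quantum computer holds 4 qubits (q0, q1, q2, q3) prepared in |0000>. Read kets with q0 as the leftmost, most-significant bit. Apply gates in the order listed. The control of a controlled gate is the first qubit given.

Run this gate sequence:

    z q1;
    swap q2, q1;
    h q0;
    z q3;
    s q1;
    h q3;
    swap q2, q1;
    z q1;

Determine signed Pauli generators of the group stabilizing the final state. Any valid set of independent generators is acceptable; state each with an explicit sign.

The stabilizer group can be generated by +XIII, +IIIX, +IZII, +IIZI, among other valid generating sets.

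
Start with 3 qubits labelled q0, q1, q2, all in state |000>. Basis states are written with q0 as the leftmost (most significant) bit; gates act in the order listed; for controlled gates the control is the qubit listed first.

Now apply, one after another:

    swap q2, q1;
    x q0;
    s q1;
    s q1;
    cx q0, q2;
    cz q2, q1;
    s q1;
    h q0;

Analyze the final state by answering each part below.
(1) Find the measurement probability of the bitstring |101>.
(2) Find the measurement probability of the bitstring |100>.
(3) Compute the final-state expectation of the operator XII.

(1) Outcome |101> occurs with probability 1/2.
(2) A full measurement returns |100> with probability 0.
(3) In the final state, XII has expectation -1.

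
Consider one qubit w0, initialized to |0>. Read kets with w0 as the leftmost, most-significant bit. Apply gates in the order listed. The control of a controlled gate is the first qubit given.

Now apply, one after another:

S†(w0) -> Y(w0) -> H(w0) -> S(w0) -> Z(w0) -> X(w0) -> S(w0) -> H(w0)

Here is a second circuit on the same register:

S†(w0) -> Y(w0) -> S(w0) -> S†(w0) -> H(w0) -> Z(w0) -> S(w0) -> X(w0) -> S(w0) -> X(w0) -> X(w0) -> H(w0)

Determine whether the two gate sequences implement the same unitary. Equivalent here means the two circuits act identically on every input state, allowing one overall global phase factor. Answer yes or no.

Yes: on every input state the two circuits agree up to one overall phase factor.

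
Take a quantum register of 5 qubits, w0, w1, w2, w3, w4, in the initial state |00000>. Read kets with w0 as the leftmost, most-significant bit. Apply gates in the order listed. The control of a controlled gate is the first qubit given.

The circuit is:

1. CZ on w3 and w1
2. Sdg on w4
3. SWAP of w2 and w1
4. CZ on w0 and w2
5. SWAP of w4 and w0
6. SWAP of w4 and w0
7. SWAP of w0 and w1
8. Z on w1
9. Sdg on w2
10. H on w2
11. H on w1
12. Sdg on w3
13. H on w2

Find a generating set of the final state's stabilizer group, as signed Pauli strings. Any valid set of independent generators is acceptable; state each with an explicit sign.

One valid set of independent stabilizer generators is +IXIII, +ZIIII, +IIZII, +IIIZI, +IIIIZ (any independent generating set of the same group is equally correct). Key observation: steps 5-6 multiply out to the identity, so the circuit reduces to the remaining gates.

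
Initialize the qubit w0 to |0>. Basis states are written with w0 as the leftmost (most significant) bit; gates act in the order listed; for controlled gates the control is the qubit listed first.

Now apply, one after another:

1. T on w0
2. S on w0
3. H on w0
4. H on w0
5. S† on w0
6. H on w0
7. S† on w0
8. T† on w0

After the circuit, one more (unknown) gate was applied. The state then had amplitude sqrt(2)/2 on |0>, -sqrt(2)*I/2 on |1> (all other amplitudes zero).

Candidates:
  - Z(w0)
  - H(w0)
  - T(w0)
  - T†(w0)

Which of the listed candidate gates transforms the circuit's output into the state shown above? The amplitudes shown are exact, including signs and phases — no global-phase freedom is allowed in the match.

It was T(w0) that produced the state shown.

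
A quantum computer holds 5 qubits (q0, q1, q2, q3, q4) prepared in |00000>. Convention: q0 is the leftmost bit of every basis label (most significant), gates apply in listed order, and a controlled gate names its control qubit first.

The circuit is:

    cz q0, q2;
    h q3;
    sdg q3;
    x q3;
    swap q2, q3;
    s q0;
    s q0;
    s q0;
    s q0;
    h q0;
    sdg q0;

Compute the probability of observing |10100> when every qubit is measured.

The probability of measuring |10100> is 1/4. Key observation: steps 6-9 multiply out to the identity, so the circuit reduces to the remaining gates.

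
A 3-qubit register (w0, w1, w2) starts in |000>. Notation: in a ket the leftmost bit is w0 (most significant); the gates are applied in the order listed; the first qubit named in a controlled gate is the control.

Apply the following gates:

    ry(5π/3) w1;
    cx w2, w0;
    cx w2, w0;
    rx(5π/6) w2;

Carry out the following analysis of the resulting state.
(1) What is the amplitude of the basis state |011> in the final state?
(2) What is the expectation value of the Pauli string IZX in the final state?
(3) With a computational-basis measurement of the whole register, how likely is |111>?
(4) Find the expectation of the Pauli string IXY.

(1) The final state's coefficient on |011> equals I*(-sqrt(6) - sqrt(2))/8. Key observation: gates 2-3 undo each other exactly, leaving only the rest of the circuit to track.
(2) In the final state, IZX has expectation 0.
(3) The probability of measuring |111> is 0.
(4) The observable IXY averages to sqrt(3)/4.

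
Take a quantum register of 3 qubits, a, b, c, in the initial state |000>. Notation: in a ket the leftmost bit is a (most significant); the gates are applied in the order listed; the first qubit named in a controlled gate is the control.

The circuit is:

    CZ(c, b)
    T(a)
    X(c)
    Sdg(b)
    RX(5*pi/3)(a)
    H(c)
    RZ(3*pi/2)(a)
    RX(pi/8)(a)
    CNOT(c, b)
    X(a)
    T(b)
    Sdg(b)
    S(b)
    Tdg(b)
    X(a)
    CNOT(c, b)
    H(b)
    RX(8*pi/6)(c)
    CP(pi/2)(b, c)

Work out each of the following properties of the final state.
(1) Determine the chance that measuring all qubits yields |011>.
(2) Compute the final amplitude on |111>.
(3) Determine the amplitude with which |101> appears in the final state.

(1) Outcome |011> occurs with probability sqrt(sqrt(2) + 2)/32 + 1/8. Key observation: the block from step 9 through step 16 cancels to the identity and can be dropped.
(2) |111> carries amplitude 3*I*exp(-3*I*pi/4)*sin(pi/16)/8 + sqrt(3)*I*exp(-I*pi/4)*sin(pi/16)/8 - exp(-I*pi/4)*cos(pi/16)/8 - sqrt(3)*I*exp(3*I*pi/4)*cos(pi/16)/8 in the final state.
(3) The amplitude on |101> is -sqrt(3)*exp(3*I*pi/4)*cos(pi/16)/8 + 3*exp(-3*I*pi/4)*sin(pi/16)/8 + sqrt(3)*exp(-I*pi/4)*sin(pi/16)/8 + I*exp(-I*pi/4)*cos(pi/16)/8.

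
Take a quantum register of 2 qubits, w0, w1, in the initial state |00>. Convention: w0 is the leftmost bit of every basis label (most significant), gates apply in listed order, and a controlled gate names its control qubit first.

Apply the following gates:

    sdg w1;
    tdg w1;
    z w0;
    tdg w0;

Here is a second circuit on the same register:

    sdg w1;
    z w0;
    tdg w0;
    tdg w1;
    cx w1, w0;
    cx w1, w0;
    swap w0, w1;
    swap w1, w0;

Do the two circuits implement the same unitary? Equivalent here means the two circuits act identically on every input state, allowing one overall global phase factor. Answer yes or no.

Yes, they are equivalent — the unitaries differ by at most a global phase.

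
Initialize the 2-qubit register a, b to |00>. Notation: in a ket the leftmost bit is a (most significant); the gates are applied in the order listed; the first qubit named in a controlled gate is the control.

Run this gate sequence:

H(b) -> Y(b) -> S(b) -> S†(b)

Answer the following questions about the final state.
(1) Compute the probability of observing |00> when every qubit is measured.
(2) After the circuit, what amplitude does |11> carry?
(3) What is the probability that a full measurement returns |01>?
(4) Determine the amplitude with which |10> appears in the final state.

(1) A full measurement returns |00> with probability 1/2.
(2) |11> carries amplitude 0 in the final state.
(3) A full measurement returns |01> with probability 1/2.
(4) The amplitude on |10> is 0.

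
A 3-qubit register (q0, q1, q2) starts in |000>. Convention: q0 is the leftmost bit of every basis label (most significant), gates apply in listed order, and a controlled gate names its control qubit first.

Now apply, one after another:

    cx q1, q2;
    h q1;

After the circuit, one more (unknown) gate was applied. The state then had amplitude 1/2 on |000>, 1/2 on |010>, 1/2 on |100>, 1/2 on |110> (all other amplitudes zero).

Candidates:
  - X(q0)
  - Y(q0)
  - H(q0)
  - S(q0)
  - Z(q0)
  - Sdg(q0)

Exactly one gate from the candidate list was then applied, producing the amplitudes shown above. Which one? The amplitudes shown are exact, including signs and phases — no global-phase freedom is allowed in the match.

The unique candidate consistent with the amplitudes is H(q0).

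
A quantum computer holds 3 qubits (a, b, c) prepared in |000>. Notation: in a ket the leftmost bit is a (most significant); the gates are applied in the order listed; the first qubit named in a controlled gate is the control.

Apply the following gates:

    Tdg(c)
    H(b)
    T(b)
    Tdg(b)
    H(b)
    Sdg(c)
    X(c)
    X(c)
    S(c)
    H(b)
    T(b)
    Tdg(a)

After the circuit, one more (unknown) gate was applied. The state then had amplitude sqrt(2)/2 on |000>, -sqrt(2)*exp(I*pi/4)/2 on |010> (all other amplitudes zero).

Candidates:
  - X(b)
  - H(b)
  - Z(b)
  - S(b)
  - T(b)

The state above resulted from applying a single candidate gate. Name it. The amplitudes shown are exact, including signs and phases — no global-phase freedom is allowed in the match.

The applied gate was Z(b). Key observation: steps 4-11 multiply out to the identity, so the circuit reduces to the remaining gates.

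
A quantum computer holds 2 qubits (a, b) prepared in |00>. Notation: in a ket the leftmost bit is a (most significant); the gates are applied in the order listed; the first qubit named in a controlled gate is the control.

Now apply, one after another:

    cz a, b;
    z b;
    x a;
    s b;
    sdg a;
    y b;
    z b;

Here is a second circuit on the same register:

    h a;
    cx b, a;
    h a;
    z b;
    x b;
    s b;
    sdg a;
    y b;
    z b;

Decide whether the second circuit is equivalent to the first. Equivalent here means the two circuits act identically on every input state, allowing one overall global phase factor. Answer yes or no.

No: there is an input state on which the two circuits produce genuinely different outputs (not merely differing by a phase).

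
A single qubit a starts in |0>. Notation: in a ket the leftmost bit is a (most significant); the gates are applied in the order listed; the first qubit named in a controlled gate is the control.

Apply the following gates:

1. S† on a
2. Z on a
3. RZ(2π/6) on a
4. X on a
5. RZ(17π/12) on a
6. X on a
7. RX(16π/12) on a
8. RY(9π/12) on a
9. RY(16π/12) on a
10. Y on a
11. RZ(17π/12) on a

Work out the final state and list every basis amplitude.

The resulting statevector has amplitude -3*sqrt(sqrt(2) + 2)*exp(5*I*pi/6)/8 - sqrt(sqrt(2) + 2)*exp(I*pi/3)/8 - sqrt(6 - 3*sqrt(2))*exp(5*I*pi/6)/8 + sqrt(6 - 3*sqrt(2))*exp(I*pi/3)/8 on |0>, -sqrt(3*sqrt(2) + 6)*exp(I*pi/4)/8 - sqrt(3*sqrt(2) + 6)*exp(3*I*pi/4)/8 - sqrt(2 - sqrt(2))*exp(3*I*pi/4)/8 + 3*sqrt(2 - sqrt(2))*exp(I*pi/4)/8 on |1>.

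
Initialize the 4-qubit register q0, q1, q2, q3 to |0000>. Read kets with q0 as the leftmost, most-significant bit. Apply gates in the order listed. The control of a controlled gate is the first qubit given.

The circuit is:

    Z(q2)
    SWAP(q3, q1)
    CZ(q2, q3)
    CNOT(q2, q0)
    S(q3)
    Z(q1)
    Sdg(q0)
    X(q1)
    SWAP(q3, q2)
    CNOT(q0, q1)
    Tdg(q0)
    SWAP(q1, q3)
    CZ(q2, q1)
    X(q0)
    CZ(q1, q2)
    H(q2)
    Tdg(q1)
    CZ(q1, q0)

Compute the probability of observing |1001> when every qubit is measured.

A full measurement returns |1001> with probability 1/2.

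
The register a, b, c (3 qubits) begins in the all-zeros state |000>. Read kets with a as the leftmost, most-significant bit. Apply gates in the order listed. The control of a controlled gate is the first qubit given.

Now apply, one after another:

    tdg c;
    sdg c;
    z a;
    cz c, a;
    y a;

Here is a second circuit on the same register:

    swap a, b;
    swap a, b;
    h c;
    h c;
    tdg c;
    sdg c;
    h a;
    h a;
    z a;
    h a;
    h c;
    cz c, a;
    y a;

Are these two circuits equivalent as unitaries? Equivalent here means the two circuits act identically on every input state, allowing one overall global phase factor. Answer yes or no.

No, they are not equivalent — no single phase factor reconciles the two unitaries.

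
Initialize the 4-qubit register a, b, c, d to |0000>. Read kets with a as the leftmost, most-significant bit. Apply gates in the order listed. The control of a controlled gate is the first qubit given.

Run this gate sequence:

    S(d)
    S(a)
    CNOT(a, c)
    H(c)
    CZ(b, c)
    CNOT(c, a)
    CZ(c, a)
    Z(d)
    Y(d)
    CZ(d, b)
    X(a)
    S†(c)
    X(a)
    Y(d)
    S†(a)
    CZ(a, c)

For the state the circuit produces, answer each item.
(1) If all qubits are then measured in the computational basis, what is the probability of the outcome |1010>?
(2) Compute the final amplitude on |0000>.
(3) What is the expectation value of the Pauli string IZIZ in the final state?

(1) A full measurement returns |1010> with probability 1/2.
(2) |0000> carries amplitude sqrt(2)/2 in the final state.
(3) In the final state, IZIZ has expectation 1.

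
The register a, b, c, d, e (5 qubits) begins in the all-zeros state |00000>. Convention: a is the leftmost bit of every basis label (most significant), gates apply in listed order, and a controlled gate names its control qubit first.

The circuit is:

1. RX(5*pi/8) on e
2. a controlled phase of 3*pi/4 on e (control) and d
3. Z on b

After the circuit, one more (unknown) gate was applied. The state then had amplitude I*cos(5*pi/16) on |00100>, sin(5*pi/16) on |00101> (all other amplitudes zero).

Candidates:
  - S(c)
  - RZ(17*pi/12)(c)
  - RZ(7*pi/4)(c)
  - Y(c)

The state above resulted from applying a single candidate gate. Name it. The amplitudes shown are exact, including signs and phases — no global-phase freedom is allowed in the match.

It was Y(c) that produced the state shown.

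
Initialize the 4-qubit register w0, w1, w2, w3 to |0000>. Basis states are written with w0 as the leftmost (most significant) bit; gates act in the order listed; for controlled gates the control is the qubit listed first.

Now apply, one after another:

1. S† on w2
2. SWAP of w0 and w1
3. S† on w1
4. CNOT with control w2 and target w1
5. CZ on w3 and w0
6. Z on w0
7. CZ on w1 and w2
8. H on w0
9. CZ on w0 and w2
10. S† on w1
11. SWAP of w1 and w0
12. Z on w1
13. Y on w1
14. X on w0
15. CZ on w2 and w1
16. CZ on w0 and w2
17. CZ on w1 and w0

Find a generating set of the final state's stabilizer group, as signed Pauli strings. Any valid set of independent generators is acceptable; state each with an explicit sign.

The stabilizer group can be generated by -IXII, -ZIII, +IIZI, +IIIZ, among other valid generating sets.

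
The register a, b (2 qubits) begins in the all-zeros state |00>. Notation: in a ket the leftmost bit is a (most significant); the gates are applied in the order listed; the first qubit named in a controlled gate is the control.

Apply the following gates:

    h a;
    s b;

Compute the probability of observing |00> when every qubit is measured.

The probability of measuring |00> is 1/2.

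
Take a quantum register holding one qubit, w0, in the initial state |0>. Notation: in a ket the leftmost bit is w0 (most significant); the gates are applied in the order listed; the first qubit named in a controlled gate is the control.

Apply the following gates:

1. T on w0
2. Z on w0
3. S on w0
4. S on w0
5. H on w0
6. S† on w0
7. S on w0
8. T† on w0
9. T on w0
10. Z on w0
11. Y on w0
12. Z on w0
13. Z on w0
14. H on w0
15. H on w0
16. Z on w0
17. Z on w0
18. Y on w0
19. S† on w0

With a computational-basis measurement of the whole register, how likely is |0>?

The probability of measuring |0> is 1/2.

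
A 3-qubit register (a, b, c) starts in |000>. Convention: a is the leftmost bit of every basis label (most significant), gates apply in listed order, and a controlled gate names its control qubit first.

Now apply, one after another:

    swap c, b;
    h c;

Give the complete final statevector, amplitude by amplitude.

The final amplitudes are sqrt(2)/2 on |000>, sqrt(2)/2 on |001>, and 0 on every other basis state.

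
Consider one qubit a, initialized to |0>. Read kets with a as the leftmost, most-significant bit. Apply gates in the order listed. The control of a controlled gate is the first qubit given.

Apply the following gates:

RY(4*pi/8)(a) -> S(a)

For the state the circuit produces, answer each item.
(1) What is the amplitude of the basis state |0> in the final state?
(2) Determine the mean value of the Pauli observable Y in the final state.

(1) The amplitude on |0> is sqrt(2)/2.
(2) The expectation value of Y is 1.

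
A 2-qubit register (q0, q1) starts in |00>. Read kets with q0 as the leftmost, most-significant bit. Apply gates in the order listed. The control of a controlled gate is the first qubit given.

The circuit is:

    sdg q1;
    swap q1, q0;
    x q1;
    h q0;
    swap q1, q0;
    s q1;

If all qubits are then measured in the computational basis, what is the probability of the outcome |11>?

A full measurement returns |11> with probability 1/2.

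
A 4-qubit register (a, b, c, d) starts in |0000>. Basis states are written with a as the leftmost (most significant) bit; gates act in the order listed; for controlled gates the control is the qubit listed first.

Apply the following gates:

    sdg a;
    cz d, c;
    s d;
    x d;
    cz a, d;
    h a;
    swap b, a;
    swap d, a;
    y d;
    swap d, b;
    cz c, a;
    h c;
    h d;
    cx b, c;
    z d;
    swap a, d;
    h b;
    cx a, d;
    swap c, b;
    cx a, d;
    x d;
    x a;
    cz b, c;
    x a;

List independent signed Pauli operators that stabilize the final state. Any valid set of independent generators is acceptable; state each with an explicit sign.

One valid set of independent stabilizer generators is +IXZI, -IZXI, +ZIII, +IIIZ (any independent generating set of the same group is equally correct).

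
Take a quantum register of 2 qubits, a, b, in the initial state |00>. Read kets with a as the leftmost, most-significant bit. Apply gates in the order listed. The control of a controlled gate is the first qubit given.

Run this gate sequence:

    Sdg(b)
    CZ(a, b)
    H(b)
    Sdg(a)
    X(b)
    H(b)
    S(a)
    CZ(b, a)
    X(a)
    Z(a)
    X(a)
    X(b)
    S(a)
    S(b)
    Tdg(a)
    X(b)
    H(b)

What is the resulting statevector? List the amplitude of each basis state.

The resulting statevector has amplitude -sqrt(2)*I/2 on |00>, -sqrt(2)*I/2 on |01>, 0 on |10>, 0 on |11>.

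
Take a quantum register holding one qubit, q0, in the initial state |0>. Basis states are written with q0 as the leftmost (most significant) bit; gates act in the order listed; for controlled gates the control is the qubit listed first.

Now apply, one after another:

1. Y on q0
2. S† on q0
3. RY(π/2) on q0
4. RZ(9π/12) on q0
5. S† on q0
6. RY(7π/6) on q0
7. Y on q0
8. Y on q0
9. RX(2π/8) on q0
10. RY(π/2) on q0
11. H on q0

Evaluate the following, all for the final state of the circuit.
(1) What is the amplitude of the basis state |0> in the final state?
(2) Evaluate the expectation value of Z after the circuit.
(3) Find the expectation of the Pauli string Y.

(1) The final state's coefficient on |0> equals -sqrt(3*sqrt(2) + 6)*exp(5*I*pi/8)/8 - sqrt(2 - sqrt(2))*exp(3*I*pi/8)/8 + sqrt(2 - sqrt(2))*exp(I*pi/8)/8 + sqrt(6 - 3*sqrt(2))*exp(I*pi/8)/8 + sqrt(sqrt(2) + 2)*exp(7*I*pi/8)/8 + sqrt(3*sqrt(2) + 6)*exp(7*I*pi/8)/8 + sqrt(6 - 3*sqrt(2))*exp(3*I*pi/8)/8 + sqrt(sqrt(2) + 2)*exp(5*I*pi/8)/8.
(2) The observable Z averages to -3/4.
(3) The observable Y averages to 1/4.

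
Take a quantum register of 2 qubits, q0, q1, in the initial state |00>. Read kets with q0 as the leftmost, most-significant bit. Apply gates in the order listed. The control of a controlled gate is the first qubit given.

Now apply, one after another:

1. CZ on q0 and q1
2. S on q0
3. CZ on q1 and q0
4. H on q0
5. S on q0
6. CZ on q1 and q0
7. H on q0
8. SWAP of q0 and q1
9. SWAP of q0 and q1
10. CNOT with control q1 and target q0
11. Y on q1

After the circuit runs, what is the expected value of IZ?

The observable IZ averages to -1.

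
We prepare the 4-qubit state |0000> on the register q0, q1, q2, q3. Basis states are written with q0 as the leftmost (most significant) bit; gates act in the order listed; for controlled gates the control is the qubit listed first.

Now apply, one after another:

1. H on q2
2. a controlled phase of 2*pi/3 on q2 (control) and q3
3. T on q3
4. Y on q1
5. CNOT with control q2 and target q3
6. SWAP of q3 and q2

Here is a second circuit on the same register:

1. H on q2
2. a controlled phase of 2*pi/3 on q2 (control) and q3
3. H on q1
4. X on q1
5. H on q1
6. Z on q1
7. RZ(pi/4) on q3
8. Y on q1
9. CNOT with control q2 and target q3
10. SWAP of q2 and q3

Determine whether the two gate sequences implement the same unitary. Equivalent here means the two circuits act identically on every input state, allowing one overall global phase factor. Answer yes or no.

Yes, they are equivalent — the unitaries differ by at most a global phase.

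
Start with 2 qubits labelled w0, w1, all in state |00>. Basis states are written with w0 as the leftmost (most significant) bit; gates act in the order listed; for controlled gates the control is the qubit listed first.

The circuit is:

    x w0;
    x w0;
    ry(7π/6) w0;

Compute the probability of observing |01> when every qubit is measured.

A full measurement returns |01> with probability 0.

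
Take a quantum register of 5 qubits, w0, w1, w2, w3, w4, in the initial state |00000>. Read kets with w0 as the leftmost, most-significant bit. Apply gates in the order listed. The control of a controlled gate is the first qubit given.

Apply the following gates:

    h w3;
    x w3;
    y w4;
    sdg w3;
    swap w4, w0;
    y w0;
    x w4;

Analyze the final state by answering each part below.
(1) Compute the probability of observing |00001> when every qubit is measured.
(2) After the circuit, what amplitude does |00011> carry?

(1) A full measurement returns |00001> with probability 1/2.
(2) The final state's coefficient on |00011> equals -sqrt(2)*I/2.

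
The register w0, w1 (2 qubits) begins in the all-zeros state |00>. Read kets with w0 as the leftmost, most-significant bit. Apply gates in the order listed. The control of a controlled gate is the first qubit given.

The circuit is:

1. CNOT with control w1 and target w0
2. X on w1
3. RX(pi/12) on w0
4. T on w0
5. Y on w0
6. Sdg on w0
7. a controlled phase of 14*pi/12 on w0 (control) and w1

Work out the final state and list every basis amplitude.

The resulting statevector has amplitude 0 on |00>, (-sqrt(sqrt(2) + 2)/4 + sqrt(6 - 3*sqrt(2))/4)*exp(I*pi/4) on |01>, 0 on |10>, (-sqrt(3*sqrt(2) + 6)/4 - sqrt(2 - sqrt(2))/4)*exp(I*pi/6) on |11>.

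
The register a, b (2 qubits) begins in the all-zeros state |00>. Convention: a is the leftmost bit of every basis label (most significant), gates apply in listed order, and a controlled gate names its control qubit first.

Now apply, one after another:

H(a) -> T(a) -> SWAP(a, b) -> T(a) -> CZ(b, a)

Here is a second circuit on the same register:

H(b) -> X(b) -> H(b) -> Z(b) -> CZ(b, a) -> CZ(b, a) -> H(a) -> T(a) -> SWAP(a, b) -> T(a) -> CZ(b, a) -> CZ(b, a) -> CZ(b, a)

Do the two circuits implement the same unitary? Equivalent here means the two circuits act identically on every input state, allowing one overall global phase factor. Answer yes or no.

Yes, they are equivalent — the unitaries differ by at most a global phase.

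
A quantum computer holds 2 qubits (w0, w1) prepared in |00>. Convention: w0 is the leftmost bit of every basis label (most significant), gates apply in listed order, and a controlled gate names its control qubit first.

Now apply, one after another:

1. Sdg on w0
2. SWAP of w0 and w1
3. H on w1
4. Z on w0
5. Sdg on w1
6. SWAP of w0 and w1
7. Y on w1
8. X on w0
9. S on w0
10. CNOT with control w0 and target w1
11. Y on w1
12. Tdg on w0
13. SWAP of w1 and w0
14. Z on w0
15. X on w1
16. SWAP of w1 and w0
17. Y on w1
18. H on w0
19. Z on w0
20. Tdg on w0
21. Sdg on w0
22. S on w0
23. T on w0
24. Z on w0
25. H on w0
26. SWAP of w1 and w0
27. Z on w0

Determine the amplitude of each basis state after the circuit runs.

The resulting statevector has amplitude -sqrt(2)*exp(3*I*pi/4)/2 on |00>, 0 on |01>, 0 on |10>, -sqrt(2)/2 on |11>. Key observation: steps 18-25 multiply out to the identity, so the circuit reduces to the remaining gates.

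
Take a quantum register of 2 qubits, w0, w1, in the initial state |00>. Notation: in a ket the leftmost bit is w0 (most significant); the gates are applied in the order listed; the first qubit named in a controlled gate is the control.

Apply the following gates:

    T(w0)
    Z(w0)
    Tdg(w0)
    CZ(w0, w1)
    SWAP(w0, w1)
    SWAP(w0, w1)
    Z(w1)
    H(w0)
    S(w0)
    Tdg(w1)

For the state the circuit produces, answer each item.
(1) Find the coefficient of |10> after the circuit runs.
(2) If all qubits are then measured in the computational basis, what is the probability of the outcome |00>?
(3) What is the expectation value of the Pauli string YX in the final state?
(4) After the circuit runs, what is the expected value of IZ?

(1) The amplitude on |10> is sqrt(2)*I/2.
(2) A full measurement returns |00> with probability 1/2.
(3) The observable YX averages to 0.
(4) In the final state, IZ has expectation 1.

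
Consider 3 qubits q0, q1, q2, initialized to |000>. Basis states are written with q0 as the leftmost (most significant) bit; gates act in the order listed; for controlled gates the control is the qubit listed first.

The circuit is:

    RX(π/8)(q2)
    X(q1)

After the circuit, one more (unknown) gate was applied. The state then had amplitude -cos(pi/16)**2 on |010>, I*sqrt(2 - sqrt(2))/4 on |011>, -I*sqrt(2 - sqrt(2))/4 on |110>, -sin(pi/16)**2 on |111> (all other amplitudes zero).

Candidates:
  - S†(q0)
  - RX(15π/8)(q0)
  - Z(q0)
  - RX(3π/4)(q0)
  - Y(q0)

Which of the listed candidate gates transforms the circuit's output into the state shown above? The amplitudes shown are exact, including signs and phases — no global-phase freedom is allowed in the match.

It was RX(15π/8)(q0) that produced the state shown.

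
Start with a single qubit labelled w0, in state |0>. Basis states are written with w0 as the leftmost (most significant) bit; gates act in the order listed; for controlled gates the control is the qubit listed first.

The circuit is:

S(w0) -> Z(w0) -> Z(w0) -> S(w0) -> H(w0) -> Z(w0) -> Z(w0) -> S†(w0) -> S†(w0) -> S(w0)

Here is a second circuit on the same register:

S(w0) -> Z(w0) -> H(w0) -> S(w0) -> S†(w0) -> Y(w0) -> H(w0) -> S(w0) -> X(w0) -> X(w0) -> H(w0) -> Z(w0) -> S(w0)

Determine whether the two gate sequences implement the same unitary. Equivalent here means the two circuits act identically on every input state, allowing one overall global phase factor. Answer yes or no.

No, they are not equivalent — no single phase factor reconciles the two unitaries.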